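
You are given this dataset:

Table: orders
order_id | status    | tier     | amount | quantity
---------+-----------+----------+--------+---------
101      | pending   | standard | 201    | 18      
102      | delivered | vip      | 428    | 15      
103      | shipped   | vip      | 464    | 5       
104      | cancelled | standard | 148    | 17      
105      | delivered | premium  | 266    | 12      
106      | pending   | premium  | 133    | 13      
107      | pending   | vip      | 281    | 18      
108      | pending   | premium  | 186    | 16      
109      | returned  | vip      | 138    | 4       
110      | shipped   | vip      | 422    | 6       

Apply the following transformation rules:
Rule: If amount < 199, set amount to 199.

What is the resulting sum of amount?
2858

Step 1: 4 records have amount < 199
Step 2: These records originally summed to 605
Step 3: After setting to minimum: 4 × 199 = 796
Step 4: Unaffected records sum: 2062
Step 5: Final sum = 796 + 2062 = 2858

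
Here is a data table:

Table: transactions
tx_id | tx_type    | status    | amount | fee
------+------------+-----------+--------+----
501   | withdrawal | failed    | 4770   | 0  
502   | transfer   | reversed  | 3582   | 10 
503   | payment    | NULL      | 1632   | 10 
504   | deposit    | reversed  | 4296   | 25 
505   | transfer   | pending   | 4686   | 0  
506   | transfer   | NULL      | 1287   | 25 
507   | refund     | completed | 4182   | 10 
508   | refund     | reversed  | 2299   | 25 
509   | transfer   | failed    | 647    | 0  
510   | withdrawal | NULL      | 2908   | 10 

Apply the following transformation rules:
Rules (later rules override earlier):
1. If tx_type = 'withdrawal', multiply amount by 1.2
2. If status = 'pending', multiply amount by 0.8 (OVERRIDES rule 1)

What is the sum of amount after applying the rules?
30887.4

Step 1: Rule 2 takes priority for records with status = 'pending'
  - 1 records: 4686 × 0.8 = 3748.8
Step 2: Rule 1 applies to remaining records with tx_type = 'withdrawal'
  - 2 records: 7678 × 1.2 = 9213.6
Step 3: Other records unchanged: 17925
Step 4: Final sum = 3748.8 + 9213.6 + 17925 = 30887.4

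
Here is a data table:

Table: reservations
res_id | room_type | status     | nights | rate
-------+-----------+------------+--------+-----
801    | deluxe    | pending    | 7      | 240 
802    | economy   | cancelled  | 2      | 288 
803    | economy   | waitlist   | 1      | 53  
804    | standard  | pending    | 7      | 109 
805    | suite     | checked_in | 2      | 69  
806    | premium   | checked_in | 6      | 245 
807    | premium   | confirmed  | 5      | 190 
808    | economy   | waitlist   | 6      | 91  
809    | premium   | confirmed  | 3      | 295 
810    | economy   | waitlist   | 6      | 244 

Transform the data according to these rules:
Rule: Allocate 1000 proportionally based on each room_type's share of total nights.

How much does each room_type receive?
deluxe: 155.56, economy: 333.33, premium: 311.11, standard: 155.56, suite: 44.44

Step 1: Calculate total nights = 45
Step 2: Calculate each room_type's proportion:
  deluxe: 7/45 = 15.56% → 155.56
  economy: 15/45 = 33.33% → 333.33
  premium: 14/45 = 31.11% → 311.11
  standard: 7/45 = 15.56% → 155.56
  suite: 2/45 = 4.44% → 44.44
Step 3: Verify: sum of allocations ≈ 1000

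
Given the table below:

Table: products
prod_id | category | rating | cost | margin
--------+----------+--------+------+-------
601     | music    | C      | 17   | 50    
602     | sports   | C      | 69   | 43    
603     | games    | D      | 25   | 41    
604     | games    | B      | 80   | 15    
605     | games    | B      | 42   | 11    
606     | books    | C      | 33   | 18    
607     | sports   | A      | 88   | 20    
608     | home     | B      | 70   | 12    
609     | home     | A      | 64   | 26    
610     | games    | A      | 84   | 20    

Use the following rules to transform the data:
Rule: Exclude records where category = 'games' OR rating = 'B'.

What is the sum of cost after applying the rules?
271

Step 1: Find records where category = 'games' OR rating = 'B'
Step 2: 5 records match, summing to 301
Step 3: Original sum: 572
Step 4: Remaining sum = 572 - 301 = 271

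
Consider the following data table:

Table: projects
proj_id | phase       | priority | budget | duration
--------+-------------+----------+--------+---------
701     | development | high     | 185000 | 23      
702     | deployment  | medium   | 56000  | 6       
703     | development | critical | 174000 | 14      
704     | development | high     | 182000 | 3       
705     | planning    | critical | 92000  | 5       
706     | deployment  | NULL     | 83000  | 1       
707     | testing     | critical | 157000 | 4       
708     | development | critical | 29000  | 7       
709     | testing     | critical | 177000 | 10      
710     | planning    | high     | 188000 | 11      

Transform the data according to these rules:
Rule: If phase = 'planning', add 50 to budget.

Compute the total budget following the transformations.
1323100

Step 1: Count records where phase = 'planning': 2
Step 2: Total bonus added: 2 × 50 = 100
Step 3: Original sum of budget: 1323000
Step 4: Final sum = 1323000 + 100 = 1323100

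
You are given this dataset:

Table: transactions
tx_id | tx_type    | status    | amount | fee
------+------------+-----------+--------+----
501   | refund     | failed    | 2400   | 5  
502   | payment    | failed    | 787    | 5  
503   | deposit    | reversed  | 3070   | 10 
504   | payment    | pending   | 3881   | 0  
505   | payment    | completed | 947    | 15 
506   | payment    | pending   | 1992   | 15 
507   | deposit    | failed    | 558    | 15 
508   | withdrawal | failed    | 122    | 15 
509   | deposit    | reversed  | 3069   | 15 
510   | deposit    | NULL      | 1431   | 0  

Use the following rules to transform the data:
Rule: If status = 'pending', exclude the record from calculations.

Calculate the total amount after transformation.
12384

Step 1: Identify records where status = 'pending'
Step 2: The excluded records sum to 5873
Step 3: Original total amount = 18257
Step 4: Remaining total = 18257 - 5873 = 12384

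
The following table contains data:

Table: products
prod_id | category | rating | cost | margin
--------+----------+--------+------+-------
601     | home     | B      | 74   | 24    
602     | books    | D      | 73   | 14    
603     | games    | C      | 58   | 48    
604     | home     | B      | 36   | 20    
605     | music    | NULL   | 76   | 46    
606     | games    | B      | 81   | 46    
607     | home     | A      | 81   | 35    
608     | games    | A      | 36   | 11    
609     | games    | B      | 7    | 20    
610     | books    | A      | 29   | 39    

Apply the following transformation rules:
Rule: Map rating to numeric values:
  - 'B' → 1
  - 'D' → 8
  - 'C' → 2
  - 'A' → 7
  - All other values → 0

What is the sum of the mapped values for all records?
35

Step 1: Apply mapping to each record
Step 2: Count by status:
  'B': 4 records × 1 = 4
  'D': 1 records × 8 = 8
  'C': 1 records × 2 = 2
  'A': 3 records × 7 = 21
Step 3: Sum all mapped values = 35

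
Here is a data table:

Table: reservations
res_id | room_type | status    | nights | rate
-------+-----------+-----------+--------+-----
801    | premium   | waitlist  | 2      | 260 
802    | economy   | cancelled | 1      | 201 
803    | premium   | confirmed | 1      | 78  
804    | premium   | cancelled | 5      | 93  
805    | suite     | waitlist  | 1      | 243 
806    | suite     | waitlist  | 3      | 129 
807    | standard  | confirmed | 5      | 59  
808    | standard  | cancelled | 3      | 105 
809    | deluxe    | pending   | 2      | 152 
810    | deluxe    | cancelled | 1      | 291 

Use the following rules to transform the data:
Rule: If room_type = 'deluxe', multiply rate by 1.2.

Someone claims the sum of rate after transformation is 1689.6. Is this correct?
No, the correct result is 1699.6.

Step 1: Calculate the correct sum after transformation
Step 2: Apply multiplier 1.2 to records where room_type = 'deluxe'
Step 3: Correct result = 1699.6
Step 4: Claimed result = 1689.6
Step 5: 1699.6 ≠ 1689.6
Conclusion: The claimed result is incorrect. The correct answer is 1699.6.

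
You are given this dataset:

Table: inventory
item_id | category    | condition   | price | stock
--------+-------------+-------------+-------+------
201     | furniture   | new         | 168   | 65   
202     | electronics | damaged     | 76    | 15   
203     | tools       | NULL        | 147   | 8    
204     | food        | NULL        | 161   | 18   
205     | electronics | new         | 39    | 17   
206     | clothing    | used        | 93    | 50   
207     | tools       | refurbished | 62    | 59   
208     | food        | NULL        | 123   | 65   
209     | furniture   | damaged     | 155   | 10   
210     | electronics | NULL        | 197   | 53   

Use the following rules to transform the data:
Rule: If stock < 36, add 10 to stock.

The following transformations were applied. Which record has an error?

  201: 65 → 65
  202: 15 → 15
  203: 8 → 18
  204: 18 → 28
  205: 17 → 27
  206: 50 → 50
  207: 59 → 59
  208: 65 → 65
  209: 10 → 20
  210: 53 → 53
Record 202 has an error. The correct transformed value should be 25, not 15.

Step 1: Check each record against the rule
Step 2: Record 202 has stock = 15
Step 3: Since 15 < 36, the bonus should have been applied
Step 4: Correct value = 25, but claimed value = 15
Conclusion: Record 202 has the error.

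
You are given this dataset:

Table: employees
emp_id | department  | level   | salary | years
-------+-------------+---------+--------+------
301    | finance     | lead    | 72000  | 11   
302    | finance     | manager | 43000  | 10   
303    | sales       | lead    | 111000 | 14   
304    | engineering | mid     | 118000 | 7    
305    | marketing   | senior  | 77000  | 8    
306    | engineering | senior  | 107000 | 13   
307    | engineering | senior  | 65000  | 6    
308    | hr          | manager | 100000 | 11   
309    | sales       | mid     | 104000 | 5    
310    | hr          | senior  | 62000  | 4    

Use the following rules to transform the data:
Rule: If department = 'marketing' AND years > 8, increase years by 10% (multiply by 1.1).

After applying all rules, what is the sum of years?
89

Step 1: Find records where department = 'marketing' AND years > 8
Step 2: 0 records match, summing to 0
Step 3: After multiplier: 0 × 1.1 = 0.0
Step 4: Unaffected records sum: 89
Step 5: Final sum = 0.0 + 89 = 89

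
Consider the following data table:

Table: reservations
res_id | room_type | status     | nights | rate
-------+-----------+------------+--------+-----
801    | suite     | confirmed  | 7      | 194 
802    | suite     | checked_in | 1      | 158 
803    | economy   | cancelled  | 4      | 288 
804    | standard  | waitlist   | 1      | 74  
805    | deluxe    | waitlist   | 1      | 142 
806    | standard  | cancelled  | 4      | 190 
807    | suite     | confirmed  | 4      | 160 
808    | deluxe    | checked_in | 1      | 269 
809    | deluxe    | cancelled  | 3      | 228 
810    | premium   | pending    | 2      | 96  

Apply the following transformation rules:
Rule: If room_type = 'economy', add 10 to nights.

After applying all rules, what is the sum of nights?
38

Step 1: Count records where room_type = 'economy': 1
Step 2: Total bonus added: 1 × 10 = 10
Step 3: Original sum of nights: 28
Step 4: Final sum = 28 + 10 = 38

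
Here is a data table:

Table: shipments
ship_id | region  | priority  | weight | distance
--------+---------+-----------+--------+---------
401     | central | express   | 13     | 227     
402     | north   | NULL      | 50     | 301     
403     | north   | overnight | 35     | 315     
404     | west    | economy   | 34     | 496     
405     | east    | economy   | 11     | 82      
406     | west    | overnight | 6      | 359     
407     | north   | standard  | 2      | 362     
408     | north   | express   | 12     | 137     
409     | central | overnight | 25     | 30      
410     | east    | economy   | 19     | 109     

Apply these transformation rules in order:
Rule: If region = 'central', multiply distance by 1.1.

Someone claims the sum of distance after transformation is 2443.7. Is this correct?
Yes, the result is correct.

Step 1: Calculate the correct sum after transformation
Step 2: Apply multiplier 1.1 to records where region = 'central'
Step 3: Correct result = 2443.7
Step 4: Claimed result = 2443.7
Step 5: 2443.7 = 2443.7 ✓
Conclusion: The claimed result is correct.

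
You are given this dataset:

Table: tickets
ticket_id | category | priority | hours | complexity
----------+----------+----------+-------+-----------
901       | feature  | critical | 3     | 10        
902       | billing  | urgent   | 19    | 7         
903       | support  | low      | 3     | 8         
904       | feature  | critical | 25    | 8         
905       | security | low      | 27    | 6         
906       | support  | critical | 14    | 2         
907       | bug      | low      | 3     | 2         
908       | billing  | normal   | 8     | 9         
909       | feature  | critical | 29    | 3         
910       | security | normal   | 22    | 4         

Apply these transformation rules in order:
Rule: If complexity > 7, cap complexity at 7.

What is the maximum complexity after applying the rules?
7

Step 1: Original maximum complexity = 10
Step 2: Apply cap at 7
Step 3: 4 records had complexity > 7 and were capped
Step 4: Maximum after transformation = 7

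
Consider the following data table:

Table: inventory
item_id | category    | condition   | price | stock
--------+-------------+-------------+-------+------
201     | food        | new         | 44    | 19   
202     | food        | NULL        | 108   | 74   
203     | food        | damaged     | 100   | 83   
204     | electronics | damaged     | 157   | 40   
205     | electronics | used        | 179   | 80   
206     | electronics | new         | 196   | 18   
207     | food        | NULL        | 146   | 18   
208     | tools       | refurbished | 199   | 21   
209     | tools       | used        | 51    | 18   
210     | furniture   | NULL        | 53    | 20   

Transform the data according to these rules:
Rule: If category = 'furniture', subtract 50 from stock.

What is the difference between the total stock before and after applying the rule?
50

Step 1: Original sum of stock = 391
Step 2: 1 records have category = 'furniture'
Step 3: Each affected record changes by -50
Step 4: Total change = 1 × -50 = -50
Step 5: New sum = 391 + -50 = 341
Step 6: Difference = |341 - 391| = 50
        (Sum decreased by 50)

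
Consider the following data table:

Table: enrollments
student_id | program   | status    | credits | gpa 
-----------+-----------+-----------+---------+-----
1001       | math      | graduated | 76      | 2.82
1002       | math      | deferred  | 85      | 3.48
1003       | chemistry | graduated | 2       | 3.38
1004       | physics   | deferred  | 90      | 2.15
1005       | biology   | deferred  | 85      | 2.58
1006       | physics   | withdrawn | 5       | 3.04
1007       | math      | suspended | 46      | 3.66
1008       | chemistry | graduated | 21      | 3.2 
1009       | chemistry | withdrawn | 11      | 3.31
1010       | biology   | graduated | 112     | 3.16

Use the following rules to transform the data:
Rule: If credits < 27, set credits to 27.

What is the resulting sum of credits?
602

Step 1: 4 records have credits < 27
Step 2: These records originally summed to 39
Step 3: After setting to minimum: 4 × 27 = 108
Step 4: Unaffected records sum: 494
Step 5: Final sum = 108 + 494 = 602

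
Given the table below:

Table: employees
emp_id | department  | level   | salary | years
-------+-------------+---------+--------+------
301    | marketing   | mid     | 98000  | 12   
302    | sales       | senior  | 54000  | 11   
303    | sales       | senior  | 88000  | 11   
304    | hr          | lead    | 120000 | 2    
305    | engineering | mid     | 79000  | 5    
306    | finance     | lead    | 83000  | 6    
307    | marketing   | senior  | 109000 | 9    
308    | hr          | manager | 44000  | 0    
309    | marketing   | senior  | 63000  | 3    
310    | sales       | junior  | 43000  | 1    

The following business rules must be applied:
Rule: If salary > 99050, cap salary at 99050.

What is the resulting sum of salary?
750100

Step 1: 2 records have salary > 99050
Step 2: These records originally summed to 229000
Step 3: After capping: 2 × 99050 = 198100
Step 4: Unaffected records sum: 552000
Step 5: Final sum = 198100 + 552000 = 750100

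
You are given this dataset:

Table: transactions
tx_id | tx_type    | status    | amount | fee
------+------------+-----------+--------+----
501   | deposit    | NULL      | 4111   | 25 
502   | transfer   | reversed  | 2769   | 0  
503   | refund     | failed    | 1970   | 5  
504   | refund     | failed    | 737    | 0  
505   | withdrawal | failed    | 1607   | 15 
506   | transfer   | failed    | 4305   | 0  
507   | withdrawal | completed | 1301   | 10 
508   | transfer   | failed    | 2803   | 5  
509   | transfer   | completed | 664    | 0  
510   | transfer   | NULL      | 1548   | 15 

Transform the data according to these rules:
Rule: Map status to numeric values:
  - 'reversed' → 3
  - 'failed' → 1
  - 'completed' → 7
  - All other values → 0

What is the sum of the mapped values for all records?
22

Step 1: Apply mapping to each record
Step 2: Count by status:
  'reversed': 1 records × 3 = 3
  'failed': 5 records × 1 = 5
  'completed': 2 records × 7 = 14
Step 3: Sum all mapped values = 22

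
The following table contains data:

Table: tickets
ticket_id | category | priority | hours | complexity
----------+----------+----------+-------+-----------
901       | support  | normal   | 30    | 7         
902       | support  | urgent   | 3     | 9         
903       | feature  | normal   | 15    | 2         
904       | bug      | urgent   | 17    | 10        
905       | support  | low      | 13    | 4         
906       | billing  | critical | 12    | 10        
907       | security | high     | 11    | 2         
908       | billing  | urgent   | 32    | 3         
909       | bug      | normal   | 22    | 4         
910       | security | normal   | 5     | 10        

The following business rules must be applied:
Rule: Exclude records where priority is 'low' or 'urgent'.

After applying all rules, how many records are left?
6

Step 1: Count records to exclude
  - 1 (low) + 3 (urgent) = 4 records
Step 2: Total records: 10
Step 3: Remaining = 10 - 4 = 6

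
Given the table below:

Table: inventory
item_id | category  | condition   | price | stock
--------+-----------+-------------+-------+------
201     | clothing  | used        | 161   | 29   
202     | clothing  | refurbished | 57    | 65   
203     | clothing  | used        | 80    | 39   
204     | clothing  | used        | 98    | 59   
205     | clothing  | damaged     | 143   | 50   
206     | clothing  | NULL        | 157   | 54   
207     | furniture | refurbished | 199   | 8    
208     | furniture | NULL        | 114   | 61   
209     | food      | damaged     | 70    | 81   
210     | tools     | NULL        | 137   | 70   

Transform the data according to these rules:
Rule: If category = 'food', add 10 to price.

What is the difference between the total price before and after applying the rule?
10

Step 1: Original sum of price = 1216
Step 2: 1 records have category = 'food'
Step 3: Each affected record changes by 10
Step 4: Total change = 1 × 10 = 10
Step 5: New sum = 1216 + 10 = 1226
Step 6: Difference = |1226 - 1216| = 10
        (Sum increased by 10)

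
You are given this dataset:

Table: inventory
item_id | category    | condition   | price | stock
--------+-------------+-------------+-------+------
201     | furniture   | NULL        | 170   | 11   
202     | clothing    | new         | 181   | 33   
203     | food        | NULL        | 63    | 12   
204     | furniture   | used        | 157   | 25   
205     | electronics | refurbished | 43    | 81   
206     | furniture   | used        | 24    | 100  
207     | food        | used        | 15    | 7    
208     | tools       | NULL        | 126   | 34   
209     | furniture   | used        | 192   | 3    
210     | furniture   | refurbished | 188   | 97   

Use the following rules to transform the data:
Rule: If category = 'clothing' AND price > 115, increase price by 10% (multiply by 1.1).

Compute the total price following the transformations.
1177.1

Step 1: Find records where category = 'clothing' AND price > 115
Step 2: 1 records match, summing to 181
Step 3: After multiplier: 181 × 1.1 = 199.1
Step 4: Unaffected records sum: 978
Step 5: Final sum = 199.1 + 978 = 1177.1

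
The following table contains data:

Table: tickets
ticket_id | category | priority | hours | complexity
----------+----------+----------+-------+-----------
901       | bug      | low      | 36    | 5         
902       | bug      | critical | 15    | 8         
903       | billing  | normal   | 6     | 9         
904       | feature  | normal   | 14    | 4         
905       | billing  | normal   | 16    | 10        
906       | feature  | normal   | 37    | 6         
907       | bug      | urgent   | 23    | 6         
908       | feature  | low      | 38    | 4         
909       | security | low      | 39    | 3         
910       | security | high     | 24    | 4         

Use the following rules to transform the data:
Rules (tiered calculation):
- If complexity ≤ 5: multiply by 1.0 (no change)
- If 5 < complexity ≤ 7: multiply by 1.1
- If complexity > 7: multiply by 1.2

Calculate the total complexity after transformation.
65.6

Step 1: Tier 1 (complexity ≤ 5): 5 records, sum = 20 × 1.0 = 20.0
Step 2: Tier 2 (5 < complexity ≤ 7): 2 records, sum = 12 × 1.1 = 13.2
Step 3: Tier 3 (complexity > 7): 3 records, sum = 27 × 1.2 = 32.4
Step 4: Final sum = 20.0 + 13.2 + 32.4 = 65.6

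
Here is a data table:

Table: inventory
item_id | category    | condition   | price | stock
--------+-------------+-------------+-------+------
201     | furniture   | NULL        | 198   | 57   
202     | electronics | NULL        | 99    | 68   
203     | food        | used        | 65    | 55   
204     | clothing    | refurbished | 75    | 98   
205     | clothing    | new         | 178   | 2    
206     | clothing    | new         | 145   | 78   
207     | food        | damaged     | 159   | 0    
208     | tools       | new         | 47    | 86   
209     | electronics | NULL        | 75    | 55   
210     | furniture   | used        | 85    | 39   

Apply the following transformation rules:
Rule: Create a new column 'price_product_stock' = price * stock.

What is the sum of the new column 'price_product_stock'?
52091

Step 1: For each record, compute price * stock
Example calculations:
  198 * 57 = 11286
  99 * 68 = 6732
  65 * 55 = 3575
  ...
Step 2: Sum all derived values
Step 3: Total = 52091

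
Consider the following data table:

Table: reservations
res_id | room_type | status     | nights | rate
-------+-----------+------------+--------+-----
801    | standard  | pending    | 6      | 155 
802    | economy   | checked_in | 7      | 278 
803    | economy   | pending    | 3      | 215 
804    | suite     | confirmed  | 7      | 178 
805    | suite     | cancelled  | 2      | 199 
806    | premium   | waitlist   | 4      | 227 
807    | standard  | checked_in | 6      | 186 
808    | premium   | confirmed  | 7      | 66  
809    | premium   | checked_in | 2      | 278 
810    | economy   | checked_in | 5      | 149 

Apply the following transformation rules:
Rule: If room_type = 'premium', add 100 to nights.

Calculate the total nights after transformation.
349

Step 1: Count records where room_type = 'premium': 3
Step 2: Total bonus added: 3 × 100 = 300
Step 3: Original sum of nights: 49
Step 4: Final sum = 49 + 300 = 349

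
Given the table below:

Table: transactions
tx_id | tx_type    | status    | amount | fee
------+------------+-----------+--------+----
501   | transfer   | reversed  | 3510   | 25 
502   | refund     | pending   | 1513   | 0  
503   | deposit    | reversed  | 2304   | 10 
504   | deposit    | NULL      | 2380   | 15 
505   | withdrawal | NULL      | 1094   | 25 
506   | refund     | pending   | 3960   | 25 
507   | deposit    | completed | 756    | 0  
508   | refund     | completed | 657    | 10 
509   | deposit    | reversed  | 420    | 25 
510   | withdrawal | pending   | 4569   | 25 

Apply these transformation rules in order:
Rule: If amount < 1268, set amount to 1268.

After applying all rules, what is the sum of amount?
23308

Step 1: 4 records have amount < 1268
Step 2: These records originally summed to 2927
Step 3: After setting to minimum: 4 × 1268 = 5072
Step 4: Unaffected records sum: 18236
Step 5: Final sum = 5072 + 18236 = 23308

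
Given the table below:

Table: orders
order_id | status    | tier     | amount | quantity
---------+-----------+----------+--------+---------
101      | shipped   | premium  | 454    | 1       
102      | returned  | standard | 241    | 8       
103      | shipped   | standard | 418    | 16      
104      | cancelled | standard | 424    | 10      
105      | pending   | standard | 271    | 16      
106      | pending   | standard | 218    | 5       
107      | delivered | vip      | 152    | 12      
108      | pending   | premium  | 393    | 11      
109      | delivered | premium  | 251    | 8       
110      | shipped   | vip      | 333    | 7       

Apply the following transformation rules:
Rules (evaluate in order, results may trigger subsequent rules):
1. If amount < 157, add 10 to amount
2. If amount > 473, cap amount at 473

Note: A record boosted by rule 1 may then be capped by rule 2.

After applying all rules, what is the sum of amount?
3165

Step 1: Apply rule 1 to records with amount < 157
  - 1 records get bonus of 10
  - Of these, 0 records then exceed 473 and get capped
Step 2: Apply rule 2 to records with amount > 473
  - 0 records (original) are capped
Step 3: Calculate final sum = 3165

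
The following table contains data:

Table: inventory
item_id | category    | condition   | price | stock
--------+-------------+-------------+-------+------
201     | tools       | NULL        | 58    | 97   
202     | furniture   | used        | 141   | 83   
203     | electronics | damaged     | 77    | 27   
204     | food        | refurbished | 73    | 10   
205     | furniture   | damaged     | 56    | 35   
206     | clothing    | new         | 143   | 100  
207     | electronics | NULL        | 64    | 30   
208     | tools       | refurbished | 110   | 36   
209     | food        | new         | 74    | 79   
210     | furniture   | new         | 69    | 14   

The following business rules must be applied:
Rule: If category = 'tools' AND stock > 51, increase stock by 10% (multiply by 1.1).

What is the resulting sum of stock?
520.7

Step 1: Find records where category = 'tools' AND stock > 51
Step 2: 1 records match, summing to 97
Step 3: After multiplier: 97 × 1.1 = 106.7
Step 4: Unaffected records sum: 414
Step 5: Final sum = 106.7 + 414 = 520.7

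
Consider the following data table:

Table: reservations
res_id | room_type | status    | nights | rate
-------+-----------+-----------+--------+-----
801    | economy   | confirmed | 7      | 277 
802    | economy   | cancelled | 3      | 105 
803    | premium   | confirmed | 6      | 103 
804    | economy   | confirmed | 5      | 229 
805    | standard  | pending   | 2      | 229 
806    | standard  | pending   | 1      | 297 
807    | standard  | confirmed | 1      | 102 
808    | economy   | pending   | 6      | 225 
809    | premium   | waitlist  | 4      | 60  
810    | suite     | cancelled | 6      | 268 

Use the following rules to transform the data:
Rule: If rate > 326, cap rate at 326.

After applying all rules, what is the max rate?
297

Step 1: Original maximum rate = 297
Step 2: Check cap of 326 against maximum
Step 3: No records exceed the cap (max 297 <= cap 326), so no capping applies
Step 4: Maximum after transformation = 297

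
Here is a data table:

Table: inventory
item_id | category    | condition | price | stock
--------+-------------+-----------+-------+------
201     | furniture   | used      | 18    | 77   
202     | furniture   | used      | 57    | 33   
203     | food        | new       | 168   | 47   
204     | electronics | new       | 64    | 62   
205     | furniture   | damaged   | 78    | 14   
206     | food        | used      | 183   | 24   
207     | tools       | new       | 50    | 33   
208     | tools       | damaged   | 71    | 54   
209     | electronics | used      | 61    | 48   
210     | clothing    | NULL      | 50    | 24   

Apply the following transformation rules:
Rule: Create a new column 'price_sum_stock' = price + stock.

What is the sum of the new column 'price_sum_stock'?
1216

Step 1: For each record, compute price + stock
Example calculations:
  18 + 77 = 95
  57 + 33 = 90
  168 + 47 = 215
  ...
Step 2: Sum all derived values
Step 3: Total = 1216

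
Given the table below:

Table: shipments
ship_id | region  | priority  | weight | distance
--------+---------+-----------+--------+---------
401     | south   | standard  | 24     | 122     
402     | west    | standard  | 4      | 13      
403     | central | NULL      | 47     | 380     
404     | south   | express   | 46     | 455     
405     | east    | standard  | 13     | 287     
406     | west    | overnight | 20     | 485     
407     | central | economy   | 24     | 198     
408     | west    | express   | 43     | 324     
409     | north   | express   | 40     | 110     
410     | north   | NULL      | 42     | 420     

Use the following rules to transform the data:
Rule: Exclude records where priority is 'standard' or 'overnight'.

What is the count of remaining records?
6

Step 1: Count records to exclude
  - 3 (standard) + 1 (overnight) = 4 records
Step 2: Total records: 10
Step 3: Remaining = 10 - 4 = 6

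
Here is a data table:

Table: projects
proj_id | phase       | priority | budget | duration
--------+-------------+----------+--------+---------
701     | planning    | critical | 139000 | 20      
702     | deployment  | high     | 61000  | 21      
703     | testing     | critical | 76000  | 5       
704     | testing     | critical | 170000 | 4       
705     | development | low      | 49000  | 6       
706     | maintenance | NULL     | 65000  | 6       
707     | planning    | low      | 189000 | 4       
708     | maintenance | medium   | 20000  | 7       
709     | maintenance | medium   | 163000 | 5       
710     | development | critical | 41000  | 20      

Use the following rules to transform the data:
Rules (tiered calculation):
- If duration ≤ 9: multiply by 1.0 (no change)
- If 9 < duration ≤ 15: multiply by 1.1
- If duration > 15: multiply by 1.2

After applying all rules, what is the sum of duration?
110.2

Step 1: Tier 1 (duration ≤ 9): 7 records, sum = 37 × 1.0 = 37.0
Step 2: Tier 2 (9 < duration ≤ 15): 0 records, sum = 0 × 1.1 = 0.0
Step 3: Tier 3 (duration > 15): 3 records, sum = 61 × 1.2 = 73.2
Step 4: Final sum = 37.0 + 0.0 + 73.2 = 110.2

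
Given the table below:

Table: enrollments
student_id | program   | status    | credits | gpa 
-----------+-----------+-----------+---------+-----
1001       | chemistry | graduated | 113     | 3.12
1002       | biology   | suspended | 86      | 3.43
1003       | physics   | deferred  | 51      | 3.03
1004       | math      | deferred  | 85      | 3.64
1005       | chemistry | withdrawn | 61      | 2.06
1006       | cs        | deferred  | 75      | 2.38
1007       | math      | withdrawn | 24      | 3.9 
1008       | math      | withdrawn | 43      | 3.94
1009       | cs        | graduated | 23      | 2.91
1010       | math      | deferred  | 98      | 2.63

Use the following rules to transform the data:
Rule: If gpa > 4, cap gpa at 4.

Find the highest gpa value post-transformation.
3.94

Step 1: Original maximum gpa = 3.94
Step 2: Check cap of 4 against maximum
Step 3: No records exceed the cap (max 3.94 <= cap 4), so no capping applies
Step 4: Maximum after transformation = 3.94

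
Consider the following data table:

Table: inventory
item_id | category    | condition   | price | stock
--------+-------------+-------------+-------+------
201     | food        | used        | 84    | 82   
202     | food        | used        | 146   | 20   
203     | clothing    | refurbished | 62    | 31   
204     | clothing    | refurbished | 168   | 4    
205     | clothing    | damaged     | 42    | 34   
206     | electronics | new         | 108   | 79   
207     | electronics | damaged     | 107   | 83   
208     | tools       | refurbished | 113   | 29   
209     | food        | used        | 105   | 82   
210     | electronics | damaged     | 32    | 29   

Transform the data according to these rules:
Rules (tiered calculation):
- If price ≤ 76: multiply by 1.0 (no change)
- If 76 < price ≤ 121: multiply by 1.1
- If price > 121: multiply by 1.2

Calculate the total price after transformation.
1081.5

Step 1: Tier 1 (price ≤ 76): 3 records, sum = 136 × 1.0 = 136.0
Step 2: Tier 2 (76 < price ≤ 121): 5 records, sum = 517 × 1.1 = 568.7
Step 3: Tier 3 (price > 121): 2 records, sum = 314 × 1.2 = 376.8
Step 4: Final sum = 136.0 + 568.7 + 376.8 = 1081.5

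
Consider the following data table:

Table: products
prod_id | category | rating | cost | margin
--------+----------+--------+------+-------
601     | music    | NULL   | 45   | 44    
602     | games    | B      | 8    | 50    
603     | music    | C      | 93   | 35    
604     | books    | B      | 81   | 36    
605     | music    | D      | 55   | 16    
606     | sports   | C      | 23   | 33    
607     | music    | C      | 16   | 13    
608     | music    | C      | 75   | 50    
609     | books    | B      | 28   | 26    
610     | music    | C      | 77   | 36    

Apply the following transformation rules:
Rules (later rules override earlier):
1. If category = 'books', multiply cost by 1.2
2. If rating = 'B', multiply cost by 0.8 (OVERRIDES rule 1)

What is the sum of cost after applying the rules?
477.6

Step 1: Rule 2 takes priority for records with rating = 'B'
  - 3 records: 117 × 0.8 = 93.6
Step 2: Rule 1 applies to remaining records with category = 'books'
  - 0 records: 0 × 1.2 = 0.0
Step 3: Other records unchanged: 384
Step 4: Final sum = 93.6 + 0.0 + 384 = 477.6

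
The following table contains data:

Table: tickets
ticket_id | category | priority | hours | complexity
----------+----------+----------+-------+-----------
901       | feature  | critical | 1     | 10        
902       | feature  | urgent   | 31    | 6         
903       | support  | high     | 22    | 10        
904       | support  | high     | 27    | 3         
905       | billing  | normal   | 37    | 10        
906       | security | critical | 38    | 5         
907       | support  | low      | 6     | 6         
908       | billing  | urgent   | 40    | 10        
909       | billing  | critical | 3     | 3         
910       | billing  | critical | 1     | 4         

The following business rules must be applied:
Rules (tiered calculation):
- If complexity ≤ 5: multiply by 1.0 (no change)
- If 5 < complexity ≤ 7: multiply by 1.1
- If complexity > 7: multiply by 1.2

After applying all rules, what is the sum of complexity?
76.2

Step 1: Tier 1 (complexity ≤ 5): 4 records, sum = 15 × 1.0 = 15.0
Step 2: Tier 2 (5 < complexity ≤ 7): 2 records, sum = 12 × 1.1 = 13.2
Step 3: Tier 3 (complexity > 7): 4 records, sum = 40 × 1.2 = 48.0
Step 4: Final sum = 15.0 + 13.2 + 48.0 = 76.2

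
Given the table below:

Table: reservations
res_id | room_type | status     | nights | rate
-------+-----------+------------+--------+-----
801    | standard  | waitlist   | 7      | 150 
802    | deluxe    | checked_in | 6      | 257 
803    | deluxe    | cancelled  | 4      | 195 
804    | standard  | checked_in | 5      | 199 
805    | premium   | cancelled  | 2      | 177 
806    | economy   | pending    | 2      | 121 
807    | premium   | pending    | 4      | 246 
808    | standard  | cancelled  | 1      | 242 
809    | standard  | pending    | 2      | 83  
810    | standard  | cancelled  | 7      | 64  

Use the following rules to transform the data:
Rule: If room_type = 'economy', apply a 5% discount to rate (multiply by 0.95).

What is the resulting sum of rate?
1727.95

Step 1: Records with room_type = 'economy' have total rate = 121
Step 2: Apply multiplier: 121 × 0.95 = 114.95
Step 3: Other records total: 1613
Step 4: Final sum = 114.95 + 1613 = 1727.95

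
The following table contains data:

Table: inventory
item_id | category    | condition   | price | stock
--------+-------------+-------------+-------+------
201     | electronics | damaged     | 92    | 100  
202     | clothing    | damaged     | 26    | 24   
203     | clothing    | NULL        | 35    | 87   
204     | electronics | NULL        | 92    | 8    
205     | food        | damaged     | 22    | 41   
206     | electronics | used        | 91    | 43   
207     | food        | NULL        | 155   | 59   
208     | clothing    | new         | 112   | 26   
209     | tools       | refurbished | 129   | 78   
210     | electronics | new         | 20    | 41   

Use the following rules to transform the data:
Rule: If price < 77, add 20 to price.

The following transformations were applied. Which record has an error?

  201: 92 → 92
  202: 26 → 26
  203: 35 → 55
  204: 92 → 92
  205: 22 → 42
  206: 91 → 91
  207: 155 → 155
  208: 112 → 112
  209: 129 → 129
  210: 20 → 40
Record 202 has an error. The correct transformed value should be 46, not 26.

Step 1: Check each record against the rule
Step 2: Record 202 has price = 26
Step 3: Since 26 < 77, the bonus should have been applied
Step 4: Correct value = 46, but claimed value = 26
Conclusion: Record 202 has the error.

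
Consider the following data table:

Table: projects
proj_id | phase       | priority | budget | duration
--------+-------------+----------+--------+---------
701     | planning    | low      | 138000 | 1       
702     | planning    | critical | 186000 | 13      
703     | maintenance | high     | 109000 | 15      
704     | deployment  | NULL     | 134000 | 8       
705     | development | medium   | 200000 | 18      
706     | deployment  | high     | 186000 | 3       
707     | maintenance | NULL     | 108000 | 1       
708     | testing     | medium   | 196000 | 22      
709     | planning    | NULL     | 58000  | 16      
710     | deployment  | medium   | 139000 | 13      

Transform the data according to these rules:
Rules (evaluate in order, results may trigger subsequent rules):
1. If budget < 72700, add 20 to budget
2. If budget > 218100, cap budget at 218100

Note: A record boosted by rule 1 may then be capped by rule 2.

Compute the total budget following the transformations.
1454020

Step 1: Apply rule 1 to records with budget < 72700
  - 1 records get bonus of 20
  - Of these, 0 records then exceed 218100 and get capped
Step 2: Apply rule 2 to records with budget > 218100
  - 0 records (original) are capped
Step 3: Calculate final sum = 1454020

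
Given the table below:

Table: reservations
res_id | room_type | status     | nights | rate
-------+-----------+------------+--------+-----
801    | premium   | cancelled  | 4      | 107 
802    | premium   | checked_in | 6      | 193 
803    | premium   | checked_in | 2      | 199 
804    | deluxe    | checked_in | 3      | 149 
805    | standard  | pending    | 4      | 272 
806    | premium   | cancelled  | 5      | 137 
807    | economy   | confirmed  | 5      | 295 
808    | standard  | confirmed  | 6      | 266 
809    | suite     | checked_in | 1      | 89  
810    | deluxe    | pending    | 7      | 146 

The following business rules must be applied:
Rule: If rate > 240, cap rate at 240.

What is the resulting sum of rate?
1740

Step 1: 3 records have rate > 240
Step 2: These records originally summed to 833
Step 3: After capping: 3 × 240 = 720
Step 4: Unaffected records sum: 1020
Step 5: Final sum = 720 + 1020 = 1740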